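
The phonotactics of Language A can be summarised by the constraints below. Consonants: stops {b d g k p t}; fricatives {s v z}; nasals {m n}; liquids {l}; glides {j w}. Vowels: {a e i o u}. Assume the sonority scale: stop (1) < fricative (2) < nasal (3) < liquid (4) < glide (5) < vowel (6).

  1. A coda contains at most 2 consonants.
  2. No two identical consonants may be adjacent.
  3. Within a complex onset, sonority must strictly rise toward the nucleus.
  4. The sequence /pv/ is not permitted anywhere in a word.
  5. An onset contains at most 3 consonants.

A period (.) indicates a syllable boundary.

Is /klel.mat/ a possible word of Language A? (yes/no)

yes

/klel.mat/ — σ1 onset /kl/ (1→4 rises), coda /l/ ok; σ2 onset /m/, coda /t/ ok → licit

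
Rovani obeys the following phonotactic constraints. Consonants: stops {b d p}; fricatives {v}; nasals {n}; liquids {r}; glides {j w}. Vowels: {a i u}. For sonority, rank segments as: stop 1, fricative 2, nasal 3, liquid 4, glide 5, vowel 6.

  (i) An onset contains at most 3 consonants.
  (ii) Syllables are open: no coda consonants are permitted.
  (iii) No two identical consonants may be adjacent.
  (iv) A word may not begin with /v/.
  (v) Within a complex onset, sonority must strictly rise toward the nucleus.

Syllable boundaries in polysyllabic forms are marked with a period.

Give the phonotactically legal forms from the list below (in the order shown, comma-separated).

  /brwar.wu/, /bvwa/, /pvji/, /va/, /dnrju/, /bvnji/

/bvwa/, /pvji/

/brwar.wu/ — violates constraint (ii): syllable 1 coda /r/ has 1 consonant (> 0) → phonotactically illegal
/bvwa/ — σ1 onset /bvw/ (1→2→5 rises), coda /∅/ ok → phonotactically legal
/pvji/ — σ1 onset /pvj/ (1→2→5 rises), coda /∅/ ok → phonotactically legal
/va/ — violates constraint (iv): word begins with /v/ → phonotactically illegal
/dnrju/ — violates constraint (i): syllable 1 onset /dnrj/ has 4 consonants (> 3) → phonotactically illegal
/bvnji/ — violates constraint (i): syllable 1 onset /bvnj/ has 4 consonants (> 3) → phonotactically illegal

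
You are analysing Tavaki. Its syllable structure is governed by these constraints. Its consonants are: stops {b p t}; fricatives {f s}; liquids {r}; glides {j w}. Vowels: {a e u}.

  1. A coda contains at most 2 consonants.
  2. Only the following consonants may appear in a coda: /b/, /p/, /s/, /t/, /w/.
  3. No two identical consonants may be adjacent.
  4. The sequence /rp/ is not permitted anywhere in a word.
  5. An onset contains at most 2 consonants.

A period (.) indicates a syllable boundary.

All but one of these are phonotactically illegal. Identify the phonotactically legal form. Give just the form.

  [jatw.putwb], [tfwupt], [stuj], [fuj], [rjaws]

[rjaws]

[jatw.putwb] — violates constraint 1: syllable 2 coda /twb/ has 3 consonants (> 2) → phonotactically illegal
[tfwupt] — violates constraint 5: syllable 1 onset /tfw/ has 3 consonants (> 2) → phonotactically illegal
[stuj] — violates constraint 2: syllable 1 coda contains /j/, which is not a licensed coda consonant → phonotactically illegal
[fuj] — violates constraint 2: syllable 1 coda contains /j/, which is not a licensed coda consonant → phonotactically illegal
[rjaws] — σ1 onset /rj/ (2C), coda /ws/ (2C) ok → phonotactically legal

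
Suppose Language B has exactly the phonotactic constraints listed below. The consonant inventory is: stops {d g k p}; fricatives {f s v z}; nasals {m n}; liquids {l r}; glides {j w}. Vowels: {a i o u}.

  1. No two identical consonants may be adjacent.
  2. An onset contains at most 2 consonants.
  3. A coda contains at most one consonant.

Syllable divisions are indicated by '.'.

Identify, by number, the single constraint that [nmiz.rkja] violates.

[nmiz.rkja]: syllable 2 onset /rkj/ has 3 consonants (> 2).
This is a violation of constraint 2: "An onset contains at most 2 consonants."
The remaining constraints (1, 3) are satisfied.

2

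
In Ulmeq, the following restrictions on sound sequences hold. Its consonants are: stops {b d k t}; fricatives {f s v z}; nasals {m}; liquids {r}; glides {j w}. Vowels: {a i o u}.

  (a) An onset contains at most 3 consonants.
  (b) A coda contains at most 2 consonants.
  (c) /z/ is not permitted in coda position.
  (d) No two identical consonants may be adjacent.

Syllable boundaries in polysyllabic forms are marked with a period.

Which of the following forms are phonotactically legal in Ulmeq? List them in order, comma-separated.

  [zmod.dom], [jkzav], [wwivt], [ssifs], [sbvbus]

[jkzav]

[zmod.dom] — violates constraint (d): adjacent identical consonants /dd/ → phonotactically illegal
[jkzav] — σ1 onset /jkz/ (3C), coda /v/ ok → phonotactically legal
[wwivt] — violates constraint (d): adjacent identical consonants /ww/ → phonotactically illegal
[ssifs] — violates constraint (d): adjacent identical consonants /ss/ → phonotactically illegal
[sbvbus] — violates constraint (a): syllable 1 onset /sbvb/ has 4 consonants (> 3) → phonotactically illegal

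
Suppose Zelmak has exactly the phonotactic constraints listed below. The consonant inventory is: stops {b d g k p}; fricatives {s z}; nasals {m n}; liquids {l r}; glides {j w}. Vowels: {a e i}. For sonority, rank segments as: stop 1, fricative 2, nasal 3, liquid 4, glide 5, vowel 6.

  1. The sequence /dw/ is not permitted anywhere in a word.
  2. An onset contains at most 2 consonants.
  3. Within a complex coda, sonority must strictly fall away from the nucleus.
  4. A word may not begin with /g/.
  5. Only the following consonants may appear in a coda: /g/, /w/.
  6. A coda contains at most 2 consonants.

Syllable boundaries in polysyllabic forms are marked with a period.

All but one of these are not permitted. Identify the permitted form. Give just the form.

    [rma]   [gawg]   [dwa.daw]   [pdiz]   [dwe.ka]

[rma]

[rma] — σ1 onset /rm/ (2C), coda /∅/ ok → permitted
[gawg] — violates constraint 4: word begins with /g/ → not permitted
[dwa.daw] — violates constraint 1: contains banned sequence /dw/ → not permitted
[pdiz] — violates constraint 5: syllable 1 coda contains /z/, which is not a licensed coda consonant → not permitted
[dwe.ka] — violates constraint 1: contains banned sequence /dw/ → not permitted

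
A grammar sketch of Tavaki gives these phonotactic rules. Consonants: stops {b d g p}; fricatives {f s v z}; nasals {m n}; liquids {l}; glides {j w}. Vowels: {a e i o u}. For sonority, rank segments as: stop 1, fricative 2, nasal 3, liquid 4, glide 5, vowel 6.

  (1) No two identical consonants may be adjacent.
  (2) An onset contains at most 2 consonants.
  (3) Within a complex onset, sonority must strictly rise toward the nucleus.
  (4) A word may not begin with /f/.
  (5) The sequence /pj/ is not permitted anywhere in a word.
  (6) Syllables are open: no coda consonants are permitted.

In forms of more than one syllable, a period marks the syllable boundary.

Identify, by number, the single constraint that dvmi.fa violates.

2

dvmi.fa: syllable 1 onset /dvm/ has 3 consonants (> 2).
This is a violation of constraint 2: "An onset contains at most 2 consonants."
The remaining constraints (1, 3, 4, 5, 6) are satisfied.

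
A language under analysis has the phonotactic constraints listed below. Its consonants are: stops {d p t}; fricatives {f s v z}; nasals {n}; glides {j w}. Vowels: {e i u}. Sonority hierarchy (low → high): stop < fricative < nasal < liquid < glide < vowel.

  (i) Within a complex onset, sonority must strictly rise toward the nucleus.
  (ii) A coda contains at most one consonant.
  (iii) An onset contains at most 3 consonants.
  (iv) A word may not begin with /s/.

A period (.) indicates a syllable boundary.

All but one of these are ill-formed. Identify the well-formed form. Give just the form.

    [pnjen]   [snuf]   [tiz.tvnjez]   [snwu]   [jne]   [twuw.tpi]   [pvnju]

[pnjen]

[pnjen] — σ1 onset /pnj/ (1→3→5 rises), coda /n/ ok → well-formed
[snuf] — violates constraint (iv): word begins with /s/ → ill-formed
[tiz.tvnjez] — violates constraint (iii): syllable 2 onset /tvnj/ has 4 consonants (> 3) → ill-formed
[snwu] — violates constraint (iv): word begins with /s/ → ill-formed
[jne] — violates constraint (i): syllable 1 onset /jn/: /j/ (glide, 5) → /n/ (nasal, 3) does not rise → ill-formed
[twuw.tpi] — violates constraint (i): syllable 2 onset /tp/: /t/ (stop, 1) → /p/ (stop, 1) does not rise → ill-formed
[pvnju] — violates constraint (iii): syllable 1 onset /pvnj/ has 4 consonants (> 3) → ill-formed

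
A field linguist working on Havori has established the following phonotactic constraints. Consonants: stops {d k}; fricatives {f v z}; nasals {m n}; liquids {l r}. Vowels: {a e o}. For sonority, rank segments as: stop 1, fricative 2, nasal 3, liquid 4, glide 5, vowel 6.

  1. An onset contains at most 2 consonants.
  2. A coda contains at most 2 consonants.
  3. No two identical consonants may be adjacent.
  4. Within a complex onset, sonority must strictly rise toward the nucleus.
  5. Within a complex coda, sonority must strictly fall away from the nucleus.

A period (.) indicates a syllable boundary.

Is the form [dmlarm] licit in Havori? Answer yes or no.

[dmlarm] — violates constraint 1: syllable 1 onset /dml/ has 3 consonants (> 2) → illicit

no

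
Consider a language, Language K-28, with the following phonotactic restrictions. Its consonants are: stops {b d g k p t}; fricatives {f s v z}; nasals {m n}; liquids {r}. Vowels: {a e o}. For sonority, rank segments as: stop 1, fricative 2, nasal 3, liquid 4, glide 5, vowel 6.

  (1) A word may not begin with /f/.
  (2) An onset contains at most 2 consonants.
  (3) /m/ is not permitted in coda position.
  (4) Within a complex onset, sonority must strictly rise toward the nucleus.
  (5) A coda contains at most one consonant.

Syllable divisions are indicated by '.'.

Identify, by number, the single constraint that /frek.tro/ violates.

1

/frek.tro/: word begins with /f/.
This is a violation of constraint 1: "A word may not begin with /f/."
The remaining constraints (2, 3, 4, 5) are satisfied.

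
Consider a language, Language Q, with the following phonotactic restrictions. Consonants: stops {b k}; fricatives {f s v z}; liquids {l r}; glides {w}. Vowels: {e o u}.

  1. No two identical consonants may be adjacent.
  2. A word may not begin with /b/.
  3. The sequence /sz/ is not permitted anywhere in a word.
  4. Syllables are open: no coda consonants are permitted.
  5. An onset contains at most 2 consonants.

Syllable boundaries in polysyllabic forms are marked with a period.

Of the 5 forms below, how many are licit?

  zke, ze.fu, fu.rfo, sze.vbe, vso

zke — σ1 onset /zk/ (2C), coda /∅/ ok → licit
ze.fu — σ1 onset /z/, coda /∅/ ok; σ2 onset /f/, coda /∅/ ok → licit
fu.rfo — σ1 onset /f/, coda /∅/ ok; σ2 onset /rf/ (2C), coda /∅/ ok → licit
sze.vbe — violates constraint 3: contains banned sequence /sz/ → illicit
vso — σ1 onset /vs/ (2C), coda /∅/ ok → licit
Licit: zke, ze.fu, fu.rfo, vso → 4.

4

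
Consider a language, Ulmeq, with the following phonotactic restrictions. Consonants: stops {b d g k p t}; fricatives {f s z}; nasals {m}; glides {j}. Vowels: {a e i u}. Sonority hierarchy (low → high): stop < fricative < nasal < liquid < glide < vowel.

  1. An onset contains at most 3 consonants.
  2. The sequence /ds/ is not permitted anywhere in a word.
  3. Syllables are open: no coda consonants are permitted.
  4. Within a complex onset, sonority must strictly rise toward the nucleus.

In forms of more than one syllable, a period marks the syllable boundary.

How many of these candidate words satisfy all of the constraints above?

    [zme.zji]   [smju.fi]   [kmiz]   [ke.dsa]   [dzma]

[zme.zji] — σ1 onset /zm/ (2→3 rises), coda /∅/ ok; σ2 onset /zj/ (2→5 rises), coda /∅/ ok → permitted
[smju.fi] — σ1 onset /smj/ (2→3→5 rises), coda /∅/ ok; σ2 onset /f/, coda /∅/ ok → permitted
[kmiz] — violates constraint 3: syllable 1 coda /z/ has 1 consonant (> 0) → not permitted
[ke.dsa] — violates constraint 2: contains banned sequence /ds/ → not permitted
[dzma] — σ1 onset /dzm/ (1→2→3 rises), coda /∅/ ok → permitted
Permitted: [zme.zji], [smju.fi], [dzma] → 3.

3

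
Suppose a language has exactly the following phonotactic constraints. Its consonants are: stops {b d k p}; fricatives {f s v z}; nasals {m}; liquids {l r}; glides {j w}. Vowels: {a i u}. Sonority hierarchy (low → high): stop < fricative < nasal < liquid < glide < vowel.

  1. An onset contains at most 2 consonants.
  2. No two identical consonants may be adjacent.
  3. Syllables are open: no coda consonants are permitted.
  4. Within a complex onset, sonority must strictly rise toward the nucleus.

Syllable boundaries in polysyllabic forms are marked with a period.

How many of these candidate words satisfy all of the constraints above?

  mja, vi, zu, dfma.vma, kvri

mja — σ1 onset /mj/ (3→5 rises), coda /∅/ ok → well-formed
vi — σ1 onset /v/, coda /∅/ ok → well-formed
zu — σ1 onset /z/, coda /∅/ ok → well-formed
dfma.vma — violates constraint 1: syllable 1 onset /dfm/ has 3 consonants (> 2) → ill-formed
kvri — violates constraint 1: syllable 1 onset /kvr/ has 3 consonants (> 2) → ill-formed
Well-formed: mja, vi, zu → 3.

3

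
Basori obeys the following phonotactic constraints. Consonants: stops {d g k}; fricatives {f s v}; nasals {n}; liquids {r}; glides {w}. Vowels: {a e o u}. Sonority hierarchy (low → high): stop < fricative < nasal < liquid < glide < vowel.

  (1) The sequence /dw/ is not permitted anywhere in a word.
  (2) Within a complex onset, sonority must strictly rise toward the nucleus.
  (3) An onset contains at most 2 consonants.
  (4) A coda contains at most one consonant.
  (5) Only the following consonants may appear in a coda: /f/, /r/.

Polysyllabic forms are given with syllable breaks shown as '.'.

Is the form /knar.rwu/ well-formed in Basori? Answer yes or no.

yes

/knar.rwu/ — σ1 onset /kn/ (1→3 rises), coda /r/ ok; σ2 onset /rw/ (4→5 rises), coda /∅/ ok → well-formed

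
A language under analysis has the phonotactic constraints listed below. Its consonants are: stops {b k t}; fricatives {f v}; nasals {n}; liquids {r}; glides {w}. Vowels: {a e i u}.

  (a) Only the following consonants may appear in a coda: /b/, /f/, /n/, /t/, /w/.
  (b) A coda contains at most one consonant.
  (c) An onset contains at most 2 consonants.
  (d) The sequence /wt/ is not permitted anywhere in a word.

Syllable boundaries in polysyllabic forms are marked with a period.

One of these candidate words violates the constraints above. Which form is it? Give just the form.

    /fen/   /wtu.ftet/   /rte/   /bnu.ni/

/wtu.ftet/

/fen/ — σ1 onset /f/, coda /n/ ok → well-formed
/wtu.ftet/ — violates constraint (d): contains banned sequence /wt/ → ill-formed
/rte/ — σ1 onset /rt/ (2C), coda /∅/ ok → well-formed
/bnu.ni/ — σ1 onset /bn/ (2C), coda /∅/ ok; σ2 onset /n/, coda /∅/ ok → well-formed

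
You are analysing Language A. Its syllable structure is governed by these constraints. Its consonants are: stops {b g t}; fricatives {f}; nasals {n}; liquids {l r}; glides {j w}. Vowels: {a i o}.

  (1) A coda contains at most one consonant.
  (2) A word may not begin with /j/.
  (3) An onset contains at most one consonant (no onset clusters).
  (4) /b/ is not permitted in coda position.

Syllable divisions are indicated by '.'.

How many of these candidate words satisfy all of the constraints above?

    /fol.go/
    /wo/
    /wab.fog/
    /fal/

/fol.go/ — σ1 onset /f/, coda /l/ ok; σ2 onset /g/, coda /∅/ ok → permitted
/wo/ — σ1 onset /w/, coda /∅/ ok → permitted
/wab.fog/ — violates constraint 4: syllable 1 coda contains /b/ → not permitted
/fal/ — σ1 onset /f/, coda /l/ ok → permitted
Permitted: /fol.go/, /wo/, /fal/ → 3.

3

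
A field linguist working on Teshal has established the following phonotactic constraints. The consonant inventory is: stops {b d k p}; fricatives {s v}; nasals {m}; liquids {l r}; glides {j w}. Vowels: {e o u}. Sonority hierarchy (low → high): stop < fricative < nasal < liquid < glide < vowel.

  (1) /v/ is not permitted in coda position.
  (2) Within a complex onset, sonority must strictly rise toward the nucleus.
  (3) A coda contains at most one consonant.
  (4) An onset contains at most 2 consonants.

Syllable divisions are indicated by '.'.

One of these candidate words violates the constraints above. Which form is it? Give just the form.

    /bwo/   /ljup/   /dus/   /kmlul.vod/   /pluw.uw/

/kmlul.vod/

/bwo/ — σ1 onset /bw/ (1→5 rises), coda /∅/ ok → well-formed
/ljup/ — σ1 onset /lj/ (4→5 rises), coda /p/ ok → well-formed
/dus/ — σ1 onset /d/, coda /s/ ok → well-formed
/kmlul.vod/ — violates constraint 4: syllable 1 onset /kml/ has 3 consonants (> 2) → ill-formed
/pluw.uw/ — σ1 onset /pl/ (1→4 rises), coda /w/ ok; σ2 onset /∅/, coda /w/ ok → well-formed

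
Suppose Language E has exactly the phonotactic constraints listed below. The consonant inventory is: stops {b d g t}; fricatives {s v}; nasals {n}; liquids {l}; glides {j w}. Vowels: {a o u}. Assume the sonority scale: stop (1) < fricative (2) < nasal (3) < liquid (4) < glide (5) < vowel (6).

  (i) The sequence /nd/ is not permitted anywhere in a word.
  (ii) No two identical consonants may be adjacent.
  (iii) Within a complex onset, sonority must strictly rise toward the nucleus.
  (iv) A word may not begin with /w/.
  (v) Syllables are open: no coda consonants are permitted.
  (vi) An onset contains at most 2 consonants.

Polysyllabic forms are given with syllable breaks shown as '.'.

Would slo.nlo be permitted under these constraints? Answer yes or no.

slo.nlo — σ1 onset /sl/ (2→4 rises), coda /∅/ ok; σ2 onset /nl/ (3→4 rises), coda /∅/ ok → permitted

yes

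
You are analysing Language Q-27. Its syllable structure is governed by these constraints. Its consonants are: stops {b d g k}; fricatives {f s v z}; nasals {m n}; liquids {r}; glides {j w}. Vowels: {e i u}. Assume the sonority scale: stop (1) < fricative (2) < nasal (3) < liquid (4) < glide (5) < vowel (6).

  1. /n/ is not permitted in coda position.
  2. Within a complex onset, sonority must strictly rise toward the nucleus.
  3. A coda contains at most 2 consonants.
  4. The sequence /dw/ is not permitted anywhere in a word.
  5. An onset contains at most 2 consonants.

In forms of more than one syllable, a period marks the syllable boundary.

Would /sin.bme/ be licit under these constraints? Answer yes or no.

no

/sin.bme/ — violates constraint 1: syllable 1 coda contains /n/ → illicit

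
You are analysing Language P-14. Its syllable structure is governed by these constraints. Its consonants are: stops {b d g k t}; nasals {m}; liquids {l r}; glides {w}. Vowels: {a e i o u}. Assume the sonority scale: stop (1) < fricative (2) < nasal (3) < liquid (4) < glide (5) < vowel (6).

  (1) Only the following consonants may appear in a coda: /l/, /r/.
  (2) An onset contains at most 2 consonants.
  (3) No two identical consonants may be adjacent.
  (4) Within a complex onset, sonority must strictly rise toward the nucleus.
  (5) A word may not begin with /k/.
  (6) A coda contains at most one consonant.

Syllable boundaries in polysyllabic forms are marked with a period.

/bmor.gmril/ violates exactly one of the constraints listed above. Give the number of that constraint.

2

/bmor.gmril/: syllable 2 onset /gmr/ has 3 consonants (> 2).
This is a violation of constraint 2: "An onset contains at most 2 consonants."
The remaining constraints (1, 3, 4, 5, 6) are satisfied.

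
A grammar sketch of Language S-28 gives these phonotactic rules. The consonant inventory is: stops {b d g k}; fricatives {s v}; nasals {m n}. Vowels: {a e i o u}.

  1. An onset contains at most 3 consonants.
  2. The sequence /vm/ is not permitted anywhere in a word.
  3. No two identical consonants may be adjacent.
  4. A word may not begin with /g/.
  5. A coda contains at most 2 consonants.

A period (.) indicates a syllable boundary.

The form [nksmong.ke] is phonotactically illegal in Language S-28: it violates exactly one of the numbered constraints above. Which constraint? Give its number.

[nksmong.ke]: syllable 1 onset /nksm/ has 4 consonants (> 3).
This is a violation of constraint 1: "An onset contains at most 3 consonants."
The remaining constraints (2, 3, 4, 5) are satisfied.

1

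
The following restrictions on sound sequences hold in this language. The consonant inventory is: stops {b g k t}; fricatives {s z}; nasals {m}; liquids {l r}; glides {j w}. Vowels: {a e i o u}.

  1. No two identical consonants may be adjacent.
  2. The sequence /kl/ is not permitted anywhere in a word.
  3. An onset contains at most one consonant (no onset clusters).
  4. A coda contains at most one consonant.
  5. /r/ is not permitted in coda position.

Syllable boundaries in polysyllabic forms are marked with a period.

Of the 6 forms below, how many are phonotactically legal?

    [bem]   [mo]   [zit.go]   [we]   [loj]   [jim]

[bem] — σ1 onset /b/, coda /m/ ok → phonotactically legal
[mo] — σ1 onset /m/, coda /∅/ ok → phonotactically legal
[zit.go] — σ1 onset /z/, coda /t/ ok; σ2 onset /g/, coda /∅/ ok → phonotactically legal
[we] — σ1 onset /w/, coda /∅/ ok → phonotactically legal
[loj] — σ1 onset /l/, coda /j/ ok → phonotactically legal
[jim] — σ1 onset /j/, coda /m/ ok → phonotactically legal
Phonotactically legal: [bem], [mo], [zit.go], [we], [loj], [jim] → 6.

6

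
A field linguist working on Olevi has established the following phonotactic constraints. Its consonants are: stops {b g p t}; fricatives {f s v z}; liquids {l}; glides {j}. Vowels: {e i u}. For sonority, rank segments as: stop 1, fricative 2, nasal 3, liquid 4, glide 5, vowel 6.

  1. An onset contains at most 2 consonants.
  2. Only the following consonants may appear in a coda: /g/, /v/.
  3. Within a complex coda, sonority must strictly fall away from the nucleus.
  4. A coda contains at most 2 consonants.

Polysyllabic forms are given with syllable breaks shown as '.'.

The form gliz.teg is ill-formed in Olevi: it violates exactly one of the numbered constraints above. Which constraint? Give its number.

gliz.teg: syllable 1 coda contains /z/, which is not a licensed coda consonant.
This is a violation of constraint 2: "Only the following consonants may appear in a coda: /g/, /v/."
The remaining constraints (1, 3, 4) are satisfied.

2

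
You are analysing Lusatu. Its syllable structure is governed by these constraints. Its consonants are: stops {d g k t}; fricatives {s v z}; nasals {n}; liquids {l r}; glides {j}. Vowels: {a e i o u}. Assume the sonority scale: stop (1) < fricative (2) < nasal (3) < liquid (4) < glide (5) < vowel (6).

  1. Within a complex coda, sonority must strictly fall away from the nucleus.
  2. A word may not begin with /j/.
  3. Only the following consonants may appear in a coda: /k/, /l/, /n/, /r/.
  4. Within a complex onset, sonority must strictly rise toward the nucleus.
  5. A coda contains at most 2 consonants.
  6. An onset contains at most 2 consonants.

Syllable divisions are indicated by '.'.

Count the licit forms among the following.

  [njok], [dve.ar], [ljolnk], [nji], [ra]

4

[njok] — σ1 onset /nj/ (3→5 rises), coda /k/ ok → licit
[dve.ar] — σ1 onset /dv/ (1→2 rises), coda /∅/ ok; σ2 onset /∅/, coda /r/ ok → licit
[ljolnk] — violates constraint 5: syllable 1 coda /lnk/ has 3 consonants (> 2) → illicit
[nji] — σ1 onset /nj/ (3→5 rises), coda /∅/ ok → licit
[ra] — σ1 onset /r/, coda /∅/ ok → licit
Licit: [njok], [dve.ar], [nji], [ra] → 4.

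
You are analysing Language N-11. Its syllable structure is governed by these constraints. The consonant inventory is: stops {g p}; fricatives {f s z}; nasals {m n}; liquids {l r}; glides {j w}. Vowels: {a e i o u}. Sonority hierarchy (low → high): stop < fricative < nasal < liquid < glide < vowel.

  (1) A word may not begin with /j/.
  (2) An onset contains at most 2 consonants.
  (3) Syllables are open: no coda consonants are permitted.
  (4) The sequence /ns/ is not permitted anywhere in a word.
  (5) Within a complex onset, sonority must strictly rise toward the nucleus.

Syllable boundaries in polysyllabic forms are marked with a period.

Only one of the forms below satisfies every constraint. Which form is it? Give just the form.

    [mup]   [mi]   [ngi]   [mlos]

[mi]

[mup] — violates constraint 3: syllable 1 coda /p/ has 1 consonant (> 0) → illicit
[mi] — σ1 onset /m/, coda /∅/ ok → licit
[ngi] — violates constraint 5: syllable 1 onset /ng/: /n/ (nasal, 3) → /g/ (stop, 1) does not rise → illicit
[mlos] — violates constraint 3: syllable 1 coda /s/ has 1 consonant (> 0) → illicit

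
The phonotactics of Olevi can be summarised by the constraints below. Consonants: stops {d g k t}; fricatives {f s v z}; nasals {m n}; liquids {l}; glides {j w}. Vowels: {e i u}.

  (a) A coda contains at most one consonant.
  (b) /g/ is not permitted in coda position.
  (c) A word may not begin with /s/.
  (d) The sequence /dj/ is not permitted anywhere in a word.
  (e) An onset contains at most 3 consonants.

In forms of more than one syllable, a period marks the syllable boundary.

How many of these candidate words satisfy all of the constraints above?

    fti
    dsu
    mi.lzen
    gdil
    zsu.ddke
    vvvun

6

fti — σ1 onset /ft/ (2C), coda /∅/ ok → licit
dsu — σ1 onset /ds/ (2C), coda /∅/ ok → licit
mi.lzen — σ1 onset /m/, coda /∅/ ok; σ2 onset /lz/ (2C), coda /n/ ok → licit
gdil — σ1 onset /gd/ (2C), coda /l/ ok → licit
zsu.ddke — σ1 onset /zs/ (2C), coda /∅/ ok; σ2 onset /ddk/ (3C), coda /∅/ ok → licit
vvvun — σ1 onset /vvv/ (3C), coda /n/ ok → licit
Licit: fti, dsu, mi.lzen, gdil, zsu.ddke, vvvun → 6.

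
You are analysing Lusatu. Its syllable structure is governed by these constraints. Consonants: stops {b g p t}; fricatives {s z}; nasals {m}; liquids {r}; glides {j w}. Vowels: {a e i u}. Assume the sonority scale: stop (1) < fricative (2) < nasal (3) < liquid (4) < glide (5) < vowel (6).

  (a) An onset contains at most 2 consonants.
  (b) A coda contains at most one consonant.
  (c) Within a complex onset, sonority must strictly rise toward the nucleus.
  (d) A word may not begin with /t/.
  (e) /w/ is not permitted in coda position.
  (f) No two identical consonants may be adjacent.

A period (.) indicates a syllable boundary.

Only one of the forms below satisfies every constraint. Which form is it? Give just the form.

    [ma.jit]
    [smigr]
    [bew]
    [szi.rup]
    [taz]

[ma.jit] — σ1 onset /m/, coda /∅/ ok; σ2 onset /j/, coda /t/ ok → well-formed
[smigr] — violates constraint (b): syllable 1 coda /gr/ has 2 consonants (> 1) → ill-formed
[bew] — violates constraint (e): syllable 1 coda contains /w/ → ill-formed
[szi.rup] — violates constraint (c): syllable 1 onset /sz/: /s/ (fricative, 2) → /z/ (fricative, 2) does not rise → ill-formed
[taz] — violates constraint (d): word begins with /t/ → ill-formed

[ma.jit]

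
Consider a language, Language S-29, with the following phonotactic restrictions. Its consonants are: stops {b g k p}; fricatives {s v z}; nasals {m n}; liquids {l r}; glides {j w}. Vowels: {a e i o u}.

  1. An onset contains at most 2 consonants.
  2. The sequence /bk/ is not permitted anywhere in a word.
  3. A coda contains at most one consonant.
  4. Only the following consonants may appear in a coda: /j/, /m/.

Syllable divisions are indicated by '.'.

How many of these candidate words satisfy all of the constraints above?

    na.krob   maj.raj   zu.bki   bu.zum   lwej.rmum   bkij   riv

na.krob — violates constraint 4: syllable 2 coda contains /b/, which is not a licensed coda consonant → phonotactically illegal
maj.raj — σ1 onset /m/, coda /j/ ok; σ2 onset /r/, coda /j/ ok → phonotactically legal
zu.bki — violates constraint 2: contains banned sequence /bk/ → phonotactically illegal
bu.zum — σ1 onset /b/, coda /∅/ ok; σ2 onset /z/, coda /m/ ok → phonotactically legal
lwej.rmum — σ1 onset /lw/ (2C), coda /j/ ok; σ2 onset /rm/ (2C), coda /m/ ok → phonotactically legal
bkij — violates constraint 2: contains banned sequence /bk/ → phonotactically illegal
riv — violates constraint 4: syllable 1 coda contains /v/, which is not a licensed coda consonant → phonotactically illegal
Phonotactically legal: maj.raj, bu.zum, lwej.rmum → 3.

3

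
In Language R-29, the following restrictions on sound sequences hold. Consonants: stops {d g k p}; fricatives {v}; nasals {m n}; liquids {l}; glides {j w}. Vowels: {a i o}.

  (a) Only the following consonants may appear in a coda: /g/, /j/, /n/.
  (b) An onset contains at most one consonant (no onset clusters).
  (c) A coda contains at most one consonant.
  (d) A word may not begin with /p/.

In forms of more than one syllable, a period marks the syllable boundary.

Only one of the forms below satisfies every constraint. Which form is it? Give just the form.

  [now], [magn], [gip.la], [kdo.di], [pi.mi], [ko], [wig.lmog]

[now] — violates constraint (a): syllable 1 coda contains /w/, which is not a licensed coda consonant → not permitted
[magn] — violates constraint (c): syllable 1 coda /gn/ has 2 consonants (> 1) → not permitted
[gip.la] — violates constraint (a): syllable 1 coda contains /p/, which is not a licensed coda consonant → not permitted
[kdo.di] — violates constraint (b): syllable 1 onset /kd/ has 2 consonants (> 1) → not permitted
[pi.mi] — violates constraint (d): word begins with /p/ → not permitted
[ko] — σ1 onset /k/, coda /∅/ ok → permitted
[wig.lmog] — violates constraint (b): syllable 2 onset /lm/ has 2 consonants (> 1) → not permitted

[ko]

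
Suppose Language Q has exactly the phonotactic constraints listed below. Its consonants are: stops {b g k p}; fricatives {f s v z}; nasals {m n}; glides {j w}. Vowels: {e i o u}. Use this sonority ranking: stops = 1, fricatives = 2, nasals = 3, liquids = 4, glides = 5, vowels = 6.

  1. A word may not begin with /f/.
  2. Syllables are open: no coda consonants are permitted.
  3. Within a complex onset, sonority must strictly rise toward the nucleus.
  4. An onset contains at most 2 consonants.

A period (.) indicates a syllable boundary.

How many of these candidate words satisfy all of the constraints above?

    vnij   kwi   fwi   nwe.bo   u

vnij — violates constraint 2: syllable 1 coda /j/ has 1 consonant (> 0) → ill-formed
kwi — σ1 onset /kw/ (1→5 rises), coda /∅/ ok → well-formed
fwi — violates constraint 1: word begins with /f/ → ill-formed
nwe.bo — σ1 onset /nw/ (3→5 rises), coda /∅/ ok; σ2 onset /b/, coda /∅/ ok → well-formed
u — σ1 onset /∅/, coda /∅/ ok → well-formed
Well-formed: kwi, nwe.bo, u → 3.

3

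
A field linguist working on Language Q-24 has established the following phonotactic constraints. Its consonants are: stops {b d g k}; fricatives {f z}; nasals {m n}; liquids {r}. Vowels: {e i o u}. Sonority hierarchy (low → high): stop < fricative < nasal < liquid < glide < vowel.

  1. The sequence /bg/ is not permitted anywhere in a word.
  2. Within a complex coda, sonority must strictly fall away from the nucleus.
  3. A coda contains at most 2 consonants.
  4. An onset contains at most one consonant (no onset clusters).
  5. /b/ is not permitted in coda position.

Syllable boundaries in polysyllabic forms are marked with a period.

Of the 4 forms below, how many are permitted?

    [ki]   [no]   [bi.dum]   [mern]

[ki] — σ1 onset /k/, coda /∅/ ok → permitted
[no] — σ1 onset /n/, coda /∅/ ok → permitted
[bi.dum] — σ1 onset /b/, coda /∅/ ok; σ2 onset /d/, coda /m/ ok → permitted
[mern] — σ1 onset /m/, coda /rn/ (4→3 falls) ok → permitted
Permitted: [ki], [no], [bi.dum], [mern] → 4.

4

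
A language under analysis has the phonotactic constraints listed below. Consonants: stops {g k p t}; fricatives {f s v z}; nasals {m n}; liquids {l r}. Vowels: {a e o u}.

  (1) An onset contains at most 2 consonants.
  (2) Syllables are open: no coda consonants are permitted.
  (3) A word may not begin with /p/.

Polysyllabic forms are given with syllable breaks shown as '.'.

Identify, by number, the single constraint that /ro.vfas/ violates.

/ro.vfas/: syllable 2 coda /s/ has 1 consonant (> 0).
This is a violation of constraint 2: "Syllables are open: no coda consonants are permitted."
The remaining constraints (1, 3) are satisfied.

2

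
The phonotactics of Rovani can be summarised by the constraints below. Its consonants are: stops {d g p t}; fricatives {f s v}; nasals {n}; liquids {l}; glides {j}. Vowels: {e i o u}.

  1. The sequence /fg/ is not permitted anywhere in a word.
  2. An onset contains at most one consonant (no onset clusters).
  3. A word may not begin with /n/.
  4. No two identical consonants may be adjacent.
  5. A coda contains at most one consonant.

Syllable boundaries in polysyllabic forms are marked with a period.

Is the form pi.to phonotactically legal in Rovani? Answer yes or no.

pi.to — σ1 onset /p/, coda /∅/ ok; σ2 onset /t/, coda /∅/ ok → phonotactically legal

yes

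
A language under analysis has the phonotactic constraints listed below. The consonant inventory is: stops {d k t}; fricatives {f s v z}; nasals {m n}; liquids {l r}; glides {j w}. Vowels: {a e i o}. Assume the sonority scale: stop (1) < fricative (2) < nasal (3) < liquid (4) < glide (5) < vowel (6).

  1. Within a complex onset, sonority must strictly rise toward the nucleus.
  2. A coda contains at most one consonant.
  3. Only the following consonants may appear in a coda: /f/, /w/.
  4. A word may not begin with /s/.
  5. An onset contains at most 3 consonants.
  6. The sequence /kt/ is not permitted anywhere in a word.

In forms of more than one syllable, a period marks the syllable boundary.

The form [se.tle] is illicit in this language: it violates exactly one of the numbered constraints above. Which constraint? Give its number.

4

[se.tle]: word begins with /s/.
This is a violation of constraint 4: "A word may not begin with /s/."
The remaining constraints (1, 2, 3, 5, 6) are satisfied.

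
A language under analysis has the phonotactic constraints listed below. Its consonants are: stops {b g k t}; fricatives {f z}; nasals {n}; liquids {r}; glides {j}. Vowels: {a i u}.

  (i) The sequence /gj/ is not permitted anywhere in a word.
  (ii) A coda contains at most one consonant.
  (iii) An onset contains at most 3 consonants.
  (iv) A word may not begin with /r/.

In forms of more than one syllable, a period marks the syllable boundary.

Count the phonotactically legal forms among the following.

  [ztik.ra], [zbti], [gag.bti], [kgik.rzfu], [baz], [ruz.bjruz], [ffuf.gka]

[ztik.ra] — σ1 onset /zt/ (2C), coda /k/ ok; σ2 onset /r/, coda /∅/ ok → phonotactically legal
[zbti] — σ1 onset /zbt/ (3C), coda /∅/ ok → phonotactically legal
[gag.bti] — σ1 onset /g/, coda /g/ ok; σ2 onset /bt/ (2C), coda /∅/ ok → phonotactically legal
[kgik.rzfu] — σ1 onset /kg/ (2C), coda /k/ ok; σ2 onset /rzf/ (3C), coda /∅/ ok → phonotactically legal
[baz] — σ1 onset /b/, coda /z/ ok → phonotactically legal
[ruz.bjruz] — violates constraint (iv): word begins with /r/ → phonotactically illegal
[ffuf.gka] — σ1 onset /ff/ (2C), coda /f/ ok; σ2 onset /gk/ (2C), coda /∅/ ok → phonotactically legal
Phonotactically legal: [ztik.ra], [zbti], [gag.bti], [kgik.rzfu], [baz], [ffuf.gka] → 6.

6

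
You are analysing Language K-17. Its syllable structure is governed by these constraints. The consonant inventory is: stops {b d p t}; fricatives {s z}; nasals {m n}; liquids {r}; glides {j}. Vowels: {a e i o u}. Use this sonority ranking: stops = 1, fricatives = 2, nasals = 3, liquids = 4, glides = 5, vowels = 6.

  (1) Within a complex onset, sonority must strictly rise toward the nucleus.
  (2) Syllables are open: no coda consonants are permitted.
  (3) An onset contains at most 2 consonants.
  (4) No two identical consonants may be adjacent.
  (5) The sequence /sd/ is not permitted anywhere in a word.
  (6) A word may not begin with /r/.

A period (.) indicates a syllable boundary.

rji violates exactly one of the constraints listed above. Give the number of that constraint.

6

rji: word begins with /r/.
This is a violation of constraint 6: "A word may not begin with /r/."
The remaining constraints (1, 2, 3, 4, 5) are satisfied.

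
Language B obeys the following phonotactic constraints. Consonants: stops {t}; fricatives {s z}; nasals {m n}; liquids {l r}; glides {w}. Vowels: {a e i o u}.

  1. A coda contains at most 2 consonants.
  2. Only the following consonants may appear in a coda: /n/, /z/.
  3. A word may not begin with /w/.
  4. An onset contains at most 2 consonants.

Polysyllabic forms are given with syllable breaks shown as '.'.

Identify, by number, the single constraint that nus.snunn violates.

nus.snunn: syllable 1 coda contains /s/, which is not a licensed coda consonant.
This is a violation of constraint 2: "Only the following consonants may appear in a coda: /n/, /z/."
The remaining constraints (1, 3, 4) are satisfied.

2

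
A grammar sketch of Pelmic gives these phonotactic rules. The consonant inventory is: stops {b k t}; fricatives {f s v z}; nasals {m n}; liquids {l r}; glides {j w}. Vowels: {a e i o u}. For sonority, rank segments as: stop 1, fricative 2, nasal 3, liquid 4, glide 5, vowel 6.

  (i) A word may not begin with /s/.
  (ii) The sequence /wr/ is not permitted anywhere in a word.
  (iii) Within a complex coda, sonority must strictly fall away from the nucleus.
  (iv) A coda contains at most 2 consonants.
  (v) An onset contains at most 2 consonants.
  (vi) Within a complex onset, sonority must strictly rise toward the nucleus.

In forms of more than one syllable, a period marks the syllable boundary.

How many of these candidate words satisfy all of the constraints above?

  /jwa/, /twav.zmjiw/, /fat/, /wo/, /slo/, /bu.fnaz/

/jwa/ — violates constraint (vi): syllable 1 onset /jw/: /j/ (glide, 5) → /w/ (glide, 5) does not rise → illicit
/twav.zmjiw/ — violates constraint (v): syllable 2 onset /zmj/ has 3 consonants (> 2) → illicit
/fat/ — σ1 onset /f/, coda /t/ ok → licit
/wo/ — σ1 onset /w/, coda /∅/ ok → licit
/slo/ — violates constraint (i): word begins with /s/ → illicit
/bu.fnaz/ — σ1 onset /b/, coda /∅/ ok; σ2 onset /fn/ (2→3 rises), coda /z/ ok → licit
Licit: /fat/, /wo/, /bu.fnaz/ → 3.

3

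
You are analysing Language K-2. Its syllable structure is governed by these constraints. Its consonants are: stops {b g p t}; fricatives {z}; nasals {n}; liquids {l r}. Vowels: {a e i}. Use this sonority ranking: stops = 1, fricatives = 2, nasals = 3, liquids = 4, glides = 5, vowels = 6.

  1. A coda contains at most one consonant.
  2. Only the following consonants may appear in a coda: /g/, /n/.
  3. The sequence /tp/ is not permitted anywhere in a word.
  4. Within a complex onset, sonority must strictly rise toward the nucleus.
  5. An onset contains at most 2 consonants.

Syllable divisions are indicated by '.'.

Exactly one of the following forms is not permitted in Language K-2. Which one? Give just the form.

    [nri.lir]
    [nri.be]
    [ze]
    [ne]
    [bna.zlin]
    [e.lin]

[nri.lir]

[nri.lir] — violates constraint 2: syllable 2 coda contains /r/, which is not a licensed coda consonant → not permitted
[nri.be] — σ1 onset /nr/ (3→4 rises), coda /∅/ ok; σ2 onset /b/, coda /∅/ ok → permitted
[ze] — σ1 onset /z/, coda /∅/ ok → permitted
[ne] — σ1 onset /n/, coda /∅/ ok → permitted
[bna.zlin] — σ1 onset /bn/ (1→3 rises), coda /∅/ ok; σ2 onset /zl/ (2→4 rises), coda /n/ ok → permitted
[e.lin] — σ1 onset /∅/, coda /∅/ ok; σ2 onset /l/, coda /n/ ok → permitted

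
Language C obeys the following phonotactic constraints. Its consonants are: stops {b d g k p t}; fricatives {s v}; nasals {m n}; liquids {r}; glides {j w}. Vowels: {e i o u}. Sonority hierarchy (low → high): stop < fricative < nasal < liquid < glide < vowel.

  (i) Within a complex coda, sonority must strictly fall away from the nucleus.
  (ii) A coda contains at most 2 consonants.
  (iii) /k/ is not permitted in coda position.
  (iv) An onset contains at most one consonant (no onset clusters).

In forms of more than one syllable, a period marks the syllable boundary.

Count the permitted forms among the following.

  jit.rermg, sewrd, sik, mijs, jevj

jit.rermg — violates constraint (ii): syllable 2 coda /rmg/ has 3 consonants (> 2) → not permitted
sewrd — violates constraint (ii): syllable 1 coda /wrd/ has 3 consonants (> 2) → not permitted
sik — violates constraint (iii): syllable 1 coda contains /k/ → not permitted
mijs — σ1 onset /m/, coda /js/ (5→2 falls) ok → permitted
jevj — violates constraint (i): syllable 1 coda /vj/: /v/ (fricative, 2) → /j/ (glide, 5) does not fall → not permitted
Permitted: mijs → 1.

1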